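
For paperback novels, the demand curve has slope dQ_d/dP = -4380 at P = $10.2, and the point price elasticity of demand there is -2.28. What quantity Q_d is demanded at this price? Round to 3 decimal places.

Ed = (dQ_d/dP)·(P/Q_d) ⇒ Q_d = (dQ_d/dP)·P/Ed = (-4380)·10.2/(-2.28) = 19594.73684…

19594.737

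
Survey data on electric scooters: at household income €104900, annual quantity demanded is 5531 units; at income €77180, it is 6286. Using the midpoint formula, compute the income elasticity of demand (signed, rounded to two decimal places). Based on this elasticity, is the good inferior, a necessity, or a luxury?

%ΔQ = (6286 − 5531)/[( 5531 + 6286)/2] = 755/5908.5 = 0.127782…
%ΔIncome = (77180 − 104900)/[( 104900 + 77180)/2] = -27720/91040 = -0.304481…
E_income = (755/5908.5) / (-27720/91040) = -0.4196…
E_income < 0 ⇒ inferior good.

-0.42; inferior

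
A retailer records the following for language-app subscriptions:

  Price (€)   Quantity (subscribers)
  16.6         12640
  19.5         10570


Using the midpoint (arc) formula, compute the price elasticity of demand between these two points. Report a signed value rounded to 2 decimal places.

%ΔQ = (10570 − 12640) / [(12640 + 10570)/2] = -2070/11605 = -0.178371…
%ΔP = (19.5 − 16.6) / [(16.6 + 19.5)/2] = 2.9/18.05 = 0.160664…
Arc Ed = %ΔQ / %ΔP = (-2070/11605) / (2.9/18.05) = -1.1102…

-1.11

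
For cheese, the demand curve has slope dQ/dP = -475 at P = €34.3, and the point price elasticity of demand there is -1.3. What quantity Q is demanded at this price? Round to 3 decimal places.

12532.692

Ed = (dQ/dP)·(P/Q) ⇒ Q = (dQ/dP)·P/Ed = (-475)·34.3/(-1.3) = 12532.69230…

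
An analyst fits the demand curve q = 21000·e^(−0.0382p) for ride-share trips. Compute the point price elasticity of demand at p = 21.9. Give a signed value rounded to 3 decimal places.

dq/dp = −0.0382·q = -347.505. At p = 21.9, q = 9096.98.
Ed = (dq/dp)·(p/q) = (-347.505) × (21.9/9096.98) = -0.83658

-0.837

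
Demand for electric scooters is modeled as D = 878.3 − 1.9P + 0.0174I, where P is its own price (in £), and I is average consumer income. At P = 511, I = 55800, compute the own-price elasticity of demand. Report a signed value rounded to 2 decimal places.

-1.11

At the given values, D = 878.3 − 1.9(511) + 0.0174(55800) = 878.32.
∂D/∂P = −1.9.
E = (-1.9) × (511/878.32) = -1.1054…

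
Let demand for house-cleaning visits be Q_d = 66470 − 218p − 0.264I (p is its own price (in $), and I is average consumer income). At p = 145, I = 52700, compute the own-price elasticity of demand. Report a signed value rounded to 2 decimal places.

-1.51

At the given values, Q_d = 66470 − 218(145) − 0.264(52700) = 20947.2.
∂Q_d/∂p = −218.
E = (-218) × (145/20947.2) = -1.5090…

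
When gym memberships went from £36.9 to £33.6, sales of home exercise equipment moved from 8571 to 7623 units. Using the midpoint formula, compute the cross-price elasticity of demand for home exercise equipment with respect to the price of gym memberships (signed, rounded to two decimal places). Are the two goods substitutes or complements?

%ΔQ_{home exercise equipment} = (7623 − 8571)/avg = -948/8097 = -0.117080…
%ΔP_{gym memberships} = (33.6 − 36.9)/avg = -3.3/35.25 = -0.093617…
E_cross = (-948/8097) / (-3.3/35.25) = 1.2506…
E_cross > 0 ⇒ the goods are substitutes.

1.25; substitutes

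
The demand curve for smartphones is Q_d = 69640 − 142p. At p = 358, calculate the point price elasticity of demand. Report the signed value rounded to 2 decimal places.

-2.70

dQ_d/dp = −142. At p = 358, Q_d = 69640 − 142(358) = 18804.
Ed = (dQ_d/dp)·(p/Q_d) = −142 × (358/18804) = -2.7034…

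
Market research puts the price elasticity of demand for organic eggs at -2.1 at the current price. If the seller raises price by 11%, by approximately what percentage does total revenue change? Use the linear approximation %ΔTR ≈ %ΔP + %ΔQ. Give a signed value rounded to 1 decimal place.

%ΔQ ≈ Ed × %ΔP = (-2.1) × (+11%) = -23.1000%
%ΔTR ≈ %ΔP + %ΔQ = (+11%) + (-23.1000%) = -12.1000%

-12.1%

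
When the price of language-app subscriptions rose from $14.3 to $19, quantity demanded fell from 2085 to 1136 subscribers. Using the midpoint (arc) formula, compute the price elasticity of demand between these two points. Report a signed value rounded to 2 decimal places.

-2.09

%ΔQ = (1136 − 2085) / [(2085 + 1136)/2] = -949/1610.5 = -0.589257…
%ΔP = (19 − 14.3) / [(14.3 + 19)/2] = 4.7/16.65 = 0.282282…
Arc Ed = %ΔQ / %ΔP = (-949/1610.5) / (4.7/16.65) = -2.0874…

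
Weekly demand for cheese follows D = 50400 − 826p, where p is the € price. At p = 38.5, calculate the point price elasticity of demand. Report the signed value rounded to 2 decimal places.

dD/dp = −826. At p = 38.5, D = 50400 − 826(38.5) = 18599.
Ed = (dD/dp)·(p/D) = −826 × (38.5/18599) = -1.7098…

-1.71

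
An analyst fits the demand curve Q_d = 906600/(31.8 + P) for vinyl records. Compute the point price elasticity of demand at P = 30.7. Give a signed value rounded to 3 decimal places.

-0.491

dQ_d/dP = −906600/(31.8 + P)² = -232.09. At P = 30.7, Q_d = 14505.6.
Ed = (dQ_d/dP)·(P/Q_d) = (-232.09) × (30.7/14505.6) = -0.4912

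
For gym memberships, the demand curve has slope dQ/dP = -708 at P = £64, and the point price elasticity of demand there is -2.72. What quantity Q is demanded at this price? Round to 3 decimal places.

16658.824

Ed = (dQ/dP)·(P/Q) ⇒ Q = (dQ/dP)·P/Ed = (-708)·64/(-2.72) = 16658.82352…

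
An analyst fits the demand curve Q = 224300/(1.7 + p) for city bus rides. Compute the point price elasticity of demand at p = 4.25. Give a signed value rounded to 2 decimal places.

dQ/dp = −224300/(1.7 + p)² = -6335.71. At p = 4.25, Q = 37697.5.
Ed = (dQ/dp)·(p/Q) = (-6335.71) × (4.25/37697.5) = -0.7142…

-0.71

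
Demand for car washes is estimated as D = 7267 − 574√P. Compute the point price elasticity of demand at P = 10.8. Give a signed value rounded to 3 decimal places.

-0.175

dD/dP = −574/(2√P) = -87.3313. At P = 10.8, D = 5380.64.
Ed = (dD/dP)·(P/D) = (-87.3313) × (10.8/5380.64) = -0.17529…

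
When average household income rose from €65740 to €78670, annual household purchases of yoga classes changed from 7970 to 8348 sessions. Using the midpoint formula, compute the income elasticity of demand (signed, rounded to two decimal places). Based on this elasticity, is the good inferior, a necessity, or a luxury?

0.26; necessity

%ΔQ = (8348 − 7970)/[( 7970 + 8348)/2] = 378/8159 = 0.046329…
%ΔIncome = (78670 − 65740)/[( 65740 + 78670)/2] = 12930/72205 = 0.179073…
E_income = (378/8159) / (12930/72205) = 0.2587…
0 < E_income < 1 ⇒ normal good, necessity.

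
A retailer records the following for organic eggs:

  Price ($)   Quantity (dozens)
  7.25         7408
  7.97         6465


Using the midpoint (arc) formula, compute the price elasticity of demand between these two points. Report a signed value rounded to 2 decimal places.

-1.44

%ΔQ = (6465 − 7408) / [(7408 + 6465)/2] = -943/6936.5 = -0.135947…
%ΔP = (7.97 − 7.25) / [(7.25 + 7.97)/2] = 0.72/7.61 = 0.094612…
Arc Ed = %ΔQ / %ΔP = (-943/6936.5) / (0.72/7.61) = -1.4368…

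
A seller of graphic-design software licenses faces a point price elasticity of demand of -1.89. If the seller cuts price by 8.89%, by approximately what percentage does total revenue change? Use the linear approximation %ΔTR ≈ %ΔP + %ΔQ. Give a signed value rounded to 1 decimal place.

%ΔQ ≈ Ed × %ΔP = (-1.89) × (-8.89%) = +16.8021%
%ΔTR ≈ %ΔP + %ΔQ = (-8.89%) + (+16.8021%) = +7.9121%

+7.9%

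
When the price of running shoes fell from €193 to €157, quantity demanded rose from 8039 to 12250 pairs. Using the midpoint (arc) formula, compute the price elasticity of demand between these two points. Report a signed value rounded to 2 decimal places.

%ΔQ = (12250 − 8039) / [(8039 + 12250)/2] = 4211/10144.5 = 0.415101…
%ΔP = (157 − 193) / [(193 + 157)/2] = -36/175 = -0.205714…
Arc Ed = %ΔQ / %ΔP = (4211/10144.5) / (-36/175) = -2.0178…

-2.02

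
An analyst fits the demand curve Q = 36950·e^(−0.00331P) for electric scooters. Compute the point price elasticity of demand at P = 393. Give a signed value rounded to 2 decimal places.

-1.30

dQ/dP = −0.00331·Q = -33.3042. At P = 393, Q = 10061.7.
Ed = (dQ/dP)·(P/Q) = (-33.3042) × (393/10061.7) = -1.3008…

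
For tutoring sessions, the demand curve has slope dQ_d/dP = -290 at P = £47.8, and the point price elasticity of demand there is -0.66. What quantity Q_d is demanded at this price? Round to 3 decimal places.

Ed = (dQ_d/dP)·(P/Q_d) ⇒ Q_d = (dQ_d/dP)·P/Ed = (-290)·47.8/(-0.66) = 21003.03030…

21003.030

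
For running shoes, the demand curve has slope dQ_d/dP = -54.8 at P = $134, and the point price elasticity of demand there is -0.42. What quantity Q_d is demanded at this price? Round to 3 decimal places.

17483.810

Ed = (dQ_d/dP)·(P/Q_d) ⇒ Q_d = (dQ_d/dP)·P/Ed = (-54.8)·134/(-0.42) = 17483.80952…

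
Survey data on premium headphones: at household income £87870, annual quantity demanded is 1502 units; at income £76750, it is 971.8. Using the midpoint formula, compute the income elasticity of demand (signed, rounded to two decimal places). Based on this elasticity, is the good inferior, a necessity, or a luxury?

3.17; luxury

%ΔQ = (971.8 − 1502)/[( 1502 + 971.8)/2] = -530.2/1236.9 = -0.428652…
%ΔIncome = (76750 − 87870)/[( 87870 + 76750)/2] = -11120/82310 = -0.135099…
E_income = (-530.2/1236.9) / (-11120/82310) = 3.1728…
E_income > 1 ⇒ normal good, luxury.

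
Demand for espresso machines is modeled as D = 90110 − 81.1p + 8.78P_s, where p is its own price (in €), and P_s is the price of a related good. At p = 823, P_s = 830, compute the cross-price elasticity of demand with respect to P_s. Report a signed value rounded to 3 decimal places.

0.238

At the given values, D = 90110 − 81.1(823) + 8.78(830) = 30652.1.
∂D/∂P_s = 8.78.
E = (8.78) × (830/30652.1) = 0.23774…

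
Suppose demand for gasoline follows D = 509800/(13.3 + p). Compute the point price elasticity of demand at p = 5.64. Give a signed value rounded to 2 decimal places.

-0.30

dD/dp = −509800/(13.3 + p)² = -1421.15. At p = 5.64, D = 26916.6.
Ed = (dD/dp)·(p/D) = (-1421.15) × (5.64/26916.6) = -0.2977…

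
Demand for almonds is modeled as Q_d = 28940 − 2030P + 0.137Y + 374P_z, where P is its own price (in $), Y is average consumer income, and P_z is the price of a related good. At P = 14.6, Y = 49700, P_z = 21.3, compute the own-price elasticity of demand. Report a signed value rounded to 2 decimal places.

-2.11

At the given values, Q_d = 28940 − 2030(14.6) + 0.137(49700) + 374(21.3) = 14077.1.
∂Q_d/∂P = −2030.
E = (-2030) × (14.6/14077.1) = -2.1054…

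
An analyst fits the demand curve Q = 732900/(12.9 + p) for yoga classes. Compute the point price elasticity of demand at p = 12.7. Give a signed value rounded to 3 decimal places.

-0.496

dQ/dp = −732900/(12.9 + p)² = -1118.32. At p = 12.7, Q = 28628.9.
Ed = (dQ/dp)·(p/Q) = (-1118.32) × (12.7/28628.9) = -0.49609…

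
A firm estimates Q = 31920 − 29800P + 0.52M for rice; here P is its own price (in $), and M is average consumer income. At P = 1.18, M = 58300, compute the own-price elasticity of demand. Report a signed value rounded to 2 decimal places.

-1.30

At the given values, Q = 31920 − 29800(1.18) + 0.52(58300) = 27072.
∂Q/∂P = −29800.
E = (-29800) × (1.18/27072) = -1.2989…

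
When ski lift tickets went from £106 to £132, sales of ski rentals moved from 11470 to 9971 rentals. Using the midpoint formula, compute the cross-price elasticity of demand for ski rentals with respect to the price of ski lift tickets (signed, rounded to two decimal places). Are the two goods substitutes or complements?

-0.64; complements

%ΔQ_{ski rentals} = (9971 − 11470)/avg = -1499/10720.5 = -0.139825…
%ΔP_{ski lift tickets} = (132 − 106)/avg = 26/119 = 0.218487…
E_cross = (-1499/10720.5) / (26/119) = -0.6399…
E_cross < 0 ⇒ the goods are complements.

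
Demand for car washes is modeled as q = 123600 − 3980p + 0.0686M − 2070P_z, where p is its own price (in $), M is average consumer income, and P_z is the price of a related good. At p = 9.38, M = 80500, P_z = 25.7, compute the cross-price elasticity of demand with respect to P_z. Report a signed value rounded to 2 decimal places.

At the given values, q = 123600 − 3980(9.38) + 0.0686(80500) − 2070(25.7) = 38590.9.
∂q/∂P_z = -2070.
E = (-2070) × (25.7/38590.9) = -1.3785…

-1.38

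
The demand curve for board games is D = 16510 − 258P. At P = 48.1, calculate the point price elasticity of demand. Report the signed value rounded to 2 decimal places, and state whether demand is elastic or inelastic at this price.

dD/dP = −258. At P = 48.1, D = 16510 − 258(48.1) = 4100.2.
Ed = (dD/dP)·(P/D) = −258 × (48.1/4100.2) = -3.0266…
|Ed| = 3.03 > 1, so demand is elastic.

-3.03; elastic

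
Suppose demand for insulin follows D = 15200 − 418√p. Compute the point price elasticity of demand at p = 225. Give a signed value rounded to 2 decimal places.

dD/dp = −418/(2√p) = -13.9333. At p = 225, D = 8930.
Ed = (dD/dp)·(p/D) = (-13.9333) × (225/8930) = -0.3510…

-0.35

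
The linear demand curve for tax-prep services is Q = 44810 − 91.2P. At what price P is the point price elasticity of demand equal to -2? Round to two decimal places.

Ed = −91.2P/(44810 − 91.2P). Set this equal to -2:
91.2P = 2·(44810 − 91.2P) ⇒ 91.2P(1 + 2) = 2·44810
P = 2·44810 / (91.2·3) = 327.5584…

327.56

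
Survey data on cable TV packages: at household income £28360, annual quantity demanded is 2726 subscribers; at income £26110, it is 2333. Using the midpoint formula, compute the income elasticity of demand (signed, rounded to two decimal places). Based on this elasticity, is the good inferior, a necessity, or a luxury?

%ΔQ = (2333 − 2726)/[( 2726 + 2333)/2] = -393/2529.5 = -0.155366…
%ΔIncome = (26110 − 28360)/[( 28360 + 26110)/2] = -2250/27235 = -0.082614…
E_income = (-393/2529.5) / (-2250/27235) = 1.8806…
E_income > 1 ⇒ normal good, luxury.

1.88; luxury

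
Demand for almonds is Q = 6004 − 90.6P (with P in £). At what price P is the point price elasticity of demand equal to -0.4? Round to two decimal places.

18.93

Ed = −90.6P/(6004 − 90.6P). Set this equal to -0.4:
90.6P = 0.4·(6004 − 90.6P) ⇒ 90.6P(1 + 0.4) = 0.4·6004
P = 0.4·6004 / (90.6·1.4) = 18.9340…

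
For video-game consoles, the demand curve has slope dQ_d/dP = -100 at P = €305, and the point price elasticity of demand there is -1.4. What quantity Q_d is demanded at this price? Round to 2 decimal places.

Ed = (dQ_d/dP)·(P/Q_d) ⇒ Q_d = (dQ_d/dP)·P/Ed = (-100)·305/(-1.4) = 21785.7142…

21785.71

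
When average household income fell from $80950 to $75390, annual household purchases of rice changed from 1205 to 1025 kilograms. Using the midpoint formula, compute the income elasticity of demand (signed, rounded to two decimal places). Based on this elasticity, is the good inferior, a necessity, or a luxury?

%ΔQ = (1025 − 1205)/[( 1205 + 1025)/2] = -180/1115 = -0.161434…
%ΔIncome = (75390 − 80950)/[( 80950 + 75390)/2] = -5560/78170 = -0.071127…
E_income = (-180/1115) / (-5560/78170) = 2.2696…
E_income > 1 ⇒ normal good, luxury.

2.27; luxury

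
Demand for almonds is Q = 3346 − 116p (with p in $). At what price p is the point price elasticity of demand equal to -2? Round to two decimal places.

19.23

Ed = −116p/(3346 − 116p). Set this equal to -2:
116p = 2·(3346 − 116p) ⇒ 116p(1 + 2) = 2·3346
p = 2·3346 / (116·3) = 19.2298…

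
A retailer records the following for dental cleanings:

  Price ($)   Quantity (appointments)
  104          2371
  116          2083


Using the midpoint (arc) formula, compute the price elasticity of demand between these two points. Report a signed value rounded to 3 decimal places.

-1.185

%ΔQ = (2083 − 2371) / [(2371 + 2083)/2] = -288/2227 = -0.129321…
%ΔP = (116 − 104) / [(104 + 116)/2] = 12/110 = 0.109090…
Arc Ed = %ΔQ / %ΔP = (-288/2227) / (12/110) = -1.18545…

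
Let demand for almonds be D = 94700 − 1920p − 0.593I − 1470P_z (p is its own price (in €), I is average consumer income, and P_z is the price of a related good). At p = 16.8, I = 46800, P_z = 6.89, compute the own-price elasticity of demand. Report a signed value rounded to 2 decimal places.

-1.31

At the given values, D = 94700 − 1920(16.8) − 0.593(46800) − 1470(6.89) = 24563.3.
∂D/∂p = −1920.
E = (-1920) × (16.8/24563.3) = -1.3131…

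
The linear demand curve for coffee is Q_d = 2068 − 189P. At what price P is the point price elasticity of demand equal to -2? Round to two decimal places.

7.29

Ed = −189P/(2068 − 189P). Set this equal to -2:
189P = 2·(2068 − 189P) ⇒ 189P(1 + 2) = 2·2068
P = 2·2068 / (189·3) = 7.2945…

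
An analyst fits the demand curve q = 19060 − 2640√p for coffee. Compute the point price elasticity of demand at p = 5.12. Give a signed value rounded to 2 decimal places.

dq/dp = −2640/(2√p) = -583.363. At p = 5.12, q = 13086.4.
Ed = (dq/dp)·(p/q) = (-583.363) × (5.12/13086.4) = -0.2282…

-0.23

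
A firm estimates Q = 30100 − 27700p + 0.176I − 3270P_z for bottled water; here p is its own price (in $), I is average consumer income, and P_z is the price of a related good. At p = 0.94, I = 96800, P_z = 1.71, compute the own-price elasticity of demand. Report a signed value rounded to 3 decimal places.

-1.679

At the given values, Q = 30100 − 27700(0.94) + 0.176(96800) − 3270(1.71) = 15507.1.
∂Q/∂p = −27700.
E = (-27700) × (0.94/15507.1) = -1.67910…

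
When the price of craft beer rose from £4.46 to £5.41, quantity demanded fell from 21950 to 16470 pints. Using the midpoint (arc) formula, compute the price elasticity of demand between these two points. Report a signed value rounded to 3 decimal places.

-1.482

%ΔQ = (16470 − 21950) / [(21950 + 16470)/2] = -5480/19210 = -0.285268…
%ΔP = (5.41 − 4.46) / [(4.46 + 5.41)/2] = 0.95/4.935 = 0.192502…
Arc Ed = %ΔQ / %ΔP = (-5480/19210) / (0.95/4.935) = -1.48189…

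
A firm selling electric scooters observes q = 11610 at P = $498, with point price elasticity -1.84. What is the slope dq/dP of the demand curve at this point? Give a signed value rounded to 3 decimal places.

Ed = (dq/dP)·(P/q) ⇒ dq/dP = Ed·q/P = (-1.84)·11610/498 = -42.89638…

-42.896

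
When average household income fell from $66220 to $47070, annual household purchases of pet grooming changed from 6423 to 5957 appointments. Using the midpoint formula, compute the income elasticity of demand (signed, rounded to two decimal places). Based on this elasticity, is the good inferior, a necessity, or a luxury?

%ΔQ = (5957 − 6423)/[( 6423 + 5957)/2] = -466/6190 = -0.075282…
%ΔIncome = (47070 − 66220)/[( 66220 + 47070)/2] = -19150/56645 = -0.338070…
E_income = (-466/6190) / (-19150/56645) = 0.2226…
0 < E_income < 1 ⇒ normal good, necessity.

0.22; necessity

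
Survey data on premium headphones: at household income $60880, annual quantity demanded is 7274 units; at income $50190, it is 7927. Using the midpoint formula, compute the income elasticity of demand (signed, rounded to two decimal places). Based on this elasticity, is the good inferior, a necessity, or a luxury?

-0.45; inferior

%ΔQ = (7927 − 7274)/[( 7274 + 7927)/2] = 653/7600.5 = 0.085915…
%ΔIncome = (50190 − 60880)/[( 60880 + 50190)/2] = -10690/55535 = -0.192491…
E_income = (653/7600.5) / (-10690/55535) = -0.4463…
E_income < 0 ⇒ inferior good.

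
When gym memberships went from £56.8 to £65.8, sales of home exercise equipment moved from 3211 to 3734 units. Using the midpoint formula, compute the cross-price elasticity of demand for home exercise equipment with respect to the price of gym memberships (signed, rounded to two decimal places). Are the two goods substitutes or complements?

1.03; substitutes

%ΔQ_{home exercise equipment} = (3734 − 3211)/avg = 523/3472.5 = 0.150611…
%ΔP_{gym memberships} = (65.8 − 56.8)/avg = 9/61.3 = 0.146818…
E_cross = (523/3472.5) / (9/61.3) = 1.0258…
E_cross > 0 ⇒ the goods are substitutes.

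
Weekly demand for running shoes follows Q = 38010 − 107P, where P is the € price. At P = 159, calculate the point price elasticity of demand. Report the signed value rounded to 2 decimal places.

dQ/dP = −107. At P = 159, Q = 38010 − 107(159) = 20997.
Ed = (dQ/dP)·(P/Q) = −107 × (159/20997) = -0.8102…

-0.81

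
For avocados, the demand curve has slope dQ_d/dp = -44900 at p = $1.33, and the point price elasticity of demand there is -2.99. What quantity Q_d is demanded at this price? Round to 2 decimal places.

19972.24

Ed = (dQ_d/dp)·(p/Q_d) ⇒ Q_d = (dQ_d/dp)·p/Ed = (-44900)·1.33/(-2.99) = 19972.2408…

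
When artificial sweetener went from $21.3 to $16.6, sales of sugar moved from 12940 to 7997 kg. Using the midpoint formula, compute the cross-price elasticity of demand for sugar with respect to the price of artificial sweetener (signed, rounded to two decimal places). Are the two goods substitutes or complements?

1.90; substitutes

%ΔQ_{sugar} = (7997 − 12940)/avg = -4943/10468.5 = -0.472178…
%ΔP_{artificial sweetener} = (16.6 − 21.3)/avg = -4.7/18.95 = -0.248021…
E_cross = (-4943/10468.5) / (-4.7/18.95) = 1.9037…
E_cross > 0 ⇒ the goods are substitutes.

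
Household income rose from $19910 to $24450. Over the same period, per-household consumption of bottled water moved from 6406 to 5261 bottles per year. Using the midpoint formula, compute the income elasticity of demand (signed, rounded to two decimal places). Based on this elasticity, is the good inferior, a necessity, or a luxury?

%ΔQ = (5261 − 6406)/[( 6406 + 5261)/2] = -1145/5833.5 = -0.196280…
%ΔIncome = (24450 − 19910)/[( 19910 + 24450)/2] = 4540/22180 = 0.204688…
E_income = (-1145/5833.5) / (4540/22180) = -0.9589…
E_income < 0 ⇒ inferior good.

-0.96; inferior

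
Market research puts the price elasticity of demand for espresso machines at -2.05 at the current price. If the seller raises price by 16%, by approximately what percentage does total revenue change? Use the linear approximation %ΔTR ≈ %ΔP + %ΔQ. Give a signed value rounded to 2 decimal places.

%ΔQ ≈ Ed × %ΔP = (-2.05) × (+16%) = -32.8000%
%ΔTR ≈ %ΔP + %ΔQ = (+16%) + (-32.8000%) = -16.8000%

-16.80%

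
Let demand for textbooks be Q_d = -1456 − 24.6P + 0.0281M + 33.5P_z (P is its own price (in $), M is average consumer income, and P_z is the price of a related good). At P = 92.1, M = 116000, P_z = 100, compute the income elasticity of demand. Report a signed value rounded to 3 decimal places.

At the given values, Q_d = -1456 − 24.6(92.1) + 0.0281(116000) + 33.5(100) = 2887.94.
∂Q_d/∂M = 0.0281.
E = (0.0281) × (116000/2887.94) = 1.12869…

1.129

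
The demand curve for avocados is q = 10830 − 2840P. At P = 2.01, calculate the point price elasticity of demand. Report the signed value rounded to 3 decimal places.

-1.115

dq/dP = −2840. At P = 2.01, q = 10830 − 2840(2.01) = 5121.6.
Ed = (dq/dP)·(P/q) = −2840 × (2.01/5121.6) = -1.11457…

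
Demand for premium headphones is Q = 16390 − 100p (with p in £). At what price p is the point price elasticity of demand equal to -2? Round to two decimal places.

109.27

Ed = −100p/(16390 − 100p). Set this equal to -2:
100p = 2·(16390 − 100p) ⇒ 100p(1 + 2) = 2·16390
p = 2·16390 / (100·3) = 109.2666…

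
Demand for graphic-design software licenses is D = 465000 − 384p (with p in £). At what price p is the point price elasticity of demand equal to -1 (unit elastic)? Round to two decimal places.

Ed = −384p/(465000 − 384p). Set this equal to -1:
384p = 1·(465000 − 384p) ⇒ 384p(1 + 1) = 1·465000
p = 1·465000 / (384·2) = 605.4687…

605.47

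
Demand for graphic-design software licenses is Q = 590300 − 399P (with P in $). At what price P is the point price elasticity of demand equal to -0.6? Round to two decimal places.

554.79

Ed = −399P/(590300 − 399P). Set this equal to -0.6:
399P = 0.6·(590300 − 399P) ⇒ 399P(1 + 0.6) = 0.6·590300
P = 0.6·590300 / (399·1.6) = 554.7932…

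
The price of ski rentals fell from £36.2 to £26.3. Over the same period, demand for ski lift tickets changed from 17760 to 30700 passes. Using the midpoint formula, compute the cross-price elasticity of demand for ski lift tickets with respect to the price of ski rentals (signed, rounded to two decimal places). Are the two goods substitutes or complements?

-1.69; complements

%ΔQ_{ski lift tickets} = (30700 − 17760)/avg = 12940/24230 = 0.534048…
%ΔP_{ski rentals} = (26.3 − 36.2)/avg = -9.9/31.25 = -0.3168
E_cross = (12940/24230) / (-9.9/31.25) = -1.6857…
E_cross < 0 ⇒ the goods are complements.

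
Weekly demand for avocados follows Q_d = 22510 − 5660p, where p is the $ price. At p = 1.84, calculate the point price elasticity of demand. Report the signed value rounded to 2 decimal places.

-0.86

dQ_d/dp = −5660. At p = 1.84, Q_d = 22510 − 5660(1.84) = 12095.6.
Ed = (dQ_d/dp)·(p/Q_d) = −5660 × (1.84/12095.6) = -0.8610…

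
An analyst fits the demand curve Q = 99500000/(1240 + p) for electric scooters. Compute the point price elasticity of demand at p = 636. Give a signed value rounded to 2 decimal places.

dQ/dp = −99500000/(1240 + p)² = -28.2721. At p = 636, Q = 53038.4.
Ed = (dQ/dp)·(p/Q) = (-28.2721) × (636/53038.4) = -0.3390…

-0.34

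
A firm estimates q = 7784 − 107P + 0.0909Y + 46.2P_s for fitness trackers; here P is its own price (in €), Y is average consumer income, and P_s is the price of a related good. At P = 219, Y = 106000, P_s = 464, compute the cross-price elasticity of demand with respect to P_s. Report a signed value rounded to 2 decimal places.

1.39

At the given values, q = 7784 − 107(219) + 0.0909(106000) + 46.2(464) = 15423.2.
∂q/∂P_s = 46.2.
E = (46.2) × (464/15423.2) = 1.3899…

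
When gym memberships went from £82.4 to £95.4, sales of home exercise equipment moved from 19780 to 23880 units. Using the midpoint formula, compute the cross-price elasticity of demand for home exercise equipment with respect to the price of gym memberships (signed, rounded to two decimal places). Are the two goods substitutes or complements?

%ΔQ_{home exercise equipment} = (23880 − 19780)/avg = 4100/21830 = 0.187814…
%ΔP_{gym memberships} = (95.4 − 82.4)/avg = 13/88.9 = 0.146231…
E_cross = (4100/21830) / (13/88.9) = 1.2843…
E_cross > 0 ⇒ the goods are substitutes.

1.28; substitutes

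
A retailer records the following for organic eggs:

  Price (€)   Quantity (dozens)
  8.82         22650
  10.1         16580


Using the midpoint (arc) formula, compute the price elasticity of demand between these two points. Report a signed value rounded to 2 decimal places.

%ΔQ = (16580 − 22650) / [(22650 + 16580)/2] = -6070/19615 = -0.309457…
%ΔP = (10.1 − 8.82) / [(8.82 + 10.1)/2] = 1.28/9.46 = 0.135306…
Arc Ed = %ΔQ / %ΔP = (-6070/19615) / (1.28/9.46) = -2.2870…

-2.29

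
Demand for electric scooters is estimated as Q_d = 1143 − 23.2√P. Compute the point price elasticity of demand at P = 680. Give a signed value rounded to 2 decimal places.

-0.56

dQ_d/dP = −23.2/(2√P) = -0.44484. At P = 680, Q_d = 538.018.
Ed = (dQ_d/dP)·(P/Q_d) = (-0.44484) × (680/538.018) = -0.5622…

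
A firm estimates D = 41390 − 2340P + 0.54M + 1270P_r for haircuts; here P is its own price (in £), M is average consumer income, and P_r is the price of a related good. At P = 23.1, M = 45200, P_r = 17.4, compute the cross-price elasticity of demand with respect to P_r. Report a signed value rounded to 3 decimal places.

At the given values, D = 41390 − 2340(23.1) + 0.54(45200) + 1270(17.4) = 33842.
∂D/∂P_r = 1270.
E = (1270) × (17.4/33842) = 0.65297…

0.653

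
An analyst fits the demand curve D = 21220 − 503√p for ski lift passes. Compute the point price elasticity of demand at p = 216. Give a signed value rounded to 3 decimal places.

-0.267

dD/dp = −503/(2√p) = -17.1124. At p = 216, D = 13827.4.
Ed = (dD/dp)·(p/D) = (-17.1124) × (216/13827.4) = -0.26731…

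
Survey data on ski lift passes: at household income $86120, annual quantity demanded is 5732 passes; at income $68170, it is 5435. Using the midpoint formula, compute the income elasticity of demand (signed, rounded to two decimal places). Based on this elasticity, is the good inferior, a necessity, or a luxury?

%ΔQ = (5435 − 5732)/[( 5732 + 5435)/2] = -297/5583.5 = -0.053192…
%ΔIncome = (68170 − 86120)/[( 86120 + 68170)/2] = -17950/77145 = -0.232678…
E_income = (-297/5583.5) / (-17950/77145) = 0.2286…
0 < E_income < 1 ⇒ normal good, necessity.

0.23; necessity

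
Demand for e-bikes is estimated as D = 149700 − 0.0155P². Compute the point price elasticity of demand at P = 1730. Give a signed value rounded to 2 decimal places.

dD/dP = −2·0.0155·P = -53.63. At P = 1730, D = 103310.05.
Ed = (dD/dP)·(P/D) = (-53.63) × (1730/103310.05) = -0.8980…

-0.90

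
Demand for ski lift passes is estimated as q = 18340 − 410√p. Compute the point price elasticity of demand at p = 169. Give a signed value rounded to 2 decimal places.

-0.20

dq/dp = −410/(2√p) = -15.7692. At p = 169, q = 13010.
Ed = (dq/dp)·(p/q) = (-15.7692) × (169/13010) = -0.2048…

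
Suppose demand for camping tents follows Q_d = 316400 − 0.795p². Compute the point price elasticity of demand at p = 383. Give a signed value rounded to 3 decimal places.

dQ_d/dp = −2·0.795·p = -608.97. At p = 383, Q_d = 199782.245.
Ed = (dQ_d/dp)·(p/Q_d) = (-608.97) × (383/199782.245) = -1.16744…

-1.167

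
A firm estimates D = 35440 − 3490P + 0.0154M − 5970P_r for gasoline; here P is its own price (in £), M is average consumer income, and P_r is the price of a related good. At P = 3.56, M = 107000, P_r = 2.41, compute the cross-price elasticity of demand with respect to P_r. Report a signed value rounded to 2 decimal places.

At the given values, D = 35440 − 3490(3.56) + 0.0154(107000) − 5970(2.41) = 10275.7.
∂D/∂P_r = -5970.
E = (-5970) × (2.41/10275.7) = -1.4001…

-1.40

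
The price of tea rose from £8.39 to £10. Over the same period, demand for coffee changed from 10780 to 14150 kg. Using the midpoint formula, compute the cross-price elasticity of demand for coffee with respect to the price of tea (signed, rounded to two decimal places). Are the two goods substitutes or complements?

1.54; substitutes

%ΔQ_{coffee} = (14150 − 10780)/avg = 3370/12465 = 0.270356…
%ΔP_{tea} = (10 − 8.39)/avg = 1.61/9.195 = 0.175095…
E_cross = (3370/12465) / (1.61/9.195) = 1.5440…
E_cross > 0 ⇒ the goods are substitutes.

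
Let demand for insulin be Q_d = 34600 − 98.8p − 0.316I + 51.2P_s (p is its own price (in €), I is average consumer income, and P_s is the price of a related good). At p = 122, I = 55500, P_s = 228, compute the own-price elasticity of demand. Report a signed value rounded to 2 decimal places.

At the given values, Q_d = 34600 − 98.8(122) − 0.316(55500) + 51.2(228) = 16682.
∂Q_d/∂p = −98.8.
E = (-98.8) × (122/16682) = -0.7225…

-0.72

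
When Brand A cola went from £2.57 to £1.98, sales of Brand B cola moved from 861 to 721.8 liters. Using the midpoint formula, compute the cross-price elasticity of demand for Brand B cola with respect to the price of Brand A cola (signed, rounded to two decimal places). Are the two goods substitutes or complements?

0.68; substitutes

%ΔQ_{Brand B cola} = (721.8 − 861)/avg = -139.2/791.4 = -0.175890…
%ΔP_{Brand A cola} = (1.98 − 2.57)/avg = -0.59/2.275 = -0.259340…
E_cross = (-139.2/791.4) / (-0.59/2.275) = 0.6782…
E_cross > 0 ⇒ the goods are substitutes.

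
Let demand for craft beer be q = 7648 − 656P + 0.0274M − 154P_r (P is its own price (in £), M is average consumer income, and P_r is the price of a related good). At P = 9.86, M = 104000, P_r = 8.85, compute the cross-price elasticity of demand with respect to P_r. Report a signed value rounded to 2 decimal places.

-0.51

At the given values, q = 7648 − 656(9.86) + 0.0274(104000) − 154(8.85) = 2666.54.
∂q/∂P_r = -154.
E = (-154) × (8.85/2666.54) = -0.5111…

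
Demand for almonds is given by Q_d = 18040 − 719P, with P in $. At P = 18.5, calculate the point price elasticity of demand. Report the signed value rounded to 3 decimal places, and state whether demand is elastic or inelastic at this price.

-2.807; elastic

dQ_d/dP = −719. At P = 18.5, Q_d = 18040 − 719(18.5) = 4738.5.
Ed = (dQ_d/dP)·(P/Q_d) = −719 × (18.5/4738.5) = -2.80711…
|Ed| = 2.807 > 1, so demand is elastic.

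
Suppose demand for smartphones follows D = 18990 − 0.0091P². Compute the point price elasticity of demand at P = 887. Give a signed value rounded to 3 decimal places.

-1.210

dD/dP = −2·0.0091·P = -16.1434. At P = 887, D = 11830.4021.
Ed = (dD/dP)·(P/D) = (-16.1434) × (887/11830.4021) = -1.21037…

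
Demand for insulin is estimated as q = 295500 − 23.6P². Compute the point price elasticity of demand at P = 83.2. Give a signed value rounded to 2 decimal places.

dq/dP = −2·23.6·P = -3927.04. At P = 83.2, q = 132135.136.
Ed = (dq/dP)·(P/q) = (-3927.04) × (83.2/132135.136) = -2.4726…

-2.47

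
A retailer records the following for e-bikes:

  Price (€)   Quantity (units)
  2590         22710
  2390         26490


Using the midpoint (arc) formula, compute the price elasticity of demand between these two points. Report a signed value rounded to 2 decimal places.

-1.91

%ΔQ = (26490 − 22710) / [(22710 + 26490)/2] = 3780/24600 = 0.153658…
%ΔP = (2390 − 2590) / [(2590 + 2390)/2] = -200/2490 = -0.080321…
Arc Ed = %ΔQ / %ΔP = (3780/24600) / (-200/2490) = -1.9130…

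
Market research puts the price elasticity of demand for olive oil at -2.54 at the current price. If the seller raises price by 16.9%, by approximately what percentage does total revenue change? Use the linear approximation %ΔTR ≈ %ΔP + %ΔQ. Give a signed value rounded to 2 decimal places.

%ΔQ ≈ Ed × %ΔP = (-2.54) × (+16.9%) = -42.9260%
%ΔTR ≈ %ΔP + %ΔQ = (+16.9%) + (-42.9260%) = -26.0260%

-26.03%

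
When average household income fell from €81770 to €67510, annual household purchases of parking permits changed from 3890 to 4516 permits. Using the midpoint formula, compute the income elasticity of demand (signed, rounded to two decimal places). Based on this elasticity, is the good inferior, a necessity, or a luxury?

%ΔQ = (4516 − 3890)/[( 3890 + 4516)/2] = 626/4203 = 0.148941…
%ΔIncome = (67510 − 81770)/[( 81770 + 67510)/2] = -14260/74640 = -0.191050…
E_income = (626/4203) / (-14260/74640) = -0.7795…
E_income < 0 ⇒ inferior good.

-0.78; inferior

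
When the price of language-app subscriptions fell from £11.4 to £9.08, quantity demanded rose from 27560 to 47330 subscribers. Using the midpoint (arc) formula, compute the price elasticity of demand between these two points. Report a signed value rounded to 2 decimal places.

-2.33

%ΔQ = (47330 − 27560) / [(27560 + 47330)/2] = 19770/37445 = 0.527974…
%ΔP = (9.08 − 11.4) / [(11.4 + 9.08)/2] = -2.32/10.24 = -0.226562…
Arc Ed = %ΔQ / %ΔP = (19770/37445) / (-2.32/10.24) = -2.3303…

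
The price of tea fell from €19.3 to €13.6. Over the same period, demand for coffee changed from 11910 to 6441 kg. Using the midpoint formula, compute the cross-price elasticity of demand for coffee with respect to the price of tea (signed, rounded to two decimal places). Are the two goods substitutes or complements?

1.72; substitutes

%ΔQ_{coffee} = (6441 − 11910)/avg = -5469/9175.5 = -0.596043…
%ΔP_{tea} = (13.6 − 19.3)/avg = -5.7/16.45 = -0.346504…
E_cross = (-5469/9175.5) / (-5.7/16.45) = 1.7201…
E_cross > 0 ⇒ the goods are substitutes.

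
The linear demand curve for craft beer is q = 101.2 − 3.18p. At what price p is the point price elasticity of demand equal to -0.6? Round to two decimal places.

11.93

Ed = −3.18p/(101.2 − 3.18p). Set this equal to -0.6:
3.18p = 0.6·(101.2 − 3.18p) ⇒ 3.18p(1 + 0.6) = 0.6·101.2
p = 0.6·101.2 / (3.18·1.6) = 11.9339…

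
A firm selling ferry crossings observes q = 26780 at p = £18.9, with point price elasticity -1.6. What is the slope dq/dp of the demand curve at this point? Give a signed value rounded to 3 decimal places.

-2267.090

Ed = (dq/dp)·(p/q) ⇒ dq/dp = Ed·q/p = (-1.6)·26780/18.9 = -2267.08994…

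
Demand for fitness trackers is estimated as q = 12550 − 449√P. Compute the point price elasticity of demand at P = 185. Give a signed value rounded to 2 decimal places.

dq/dP = −449/(2√P) = -16.5056. At P = 185, q = 6442.94.
Ed = (dq/dP)·(P/q) = (-16.5056) × (185/6442.94) = -0.4739…

-0.47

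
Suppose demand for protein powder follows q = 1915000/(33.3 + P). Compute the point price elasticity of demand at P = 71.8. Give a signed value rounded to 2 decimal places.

dq/dP = −1915000/(33.3 + P)² = -173.366. At P = 71.8, q = 18220.7.
Ed = (dq/dP)·(P/q) = (-173.366) × (71.8/18220.7) = -0.6831…

-0.68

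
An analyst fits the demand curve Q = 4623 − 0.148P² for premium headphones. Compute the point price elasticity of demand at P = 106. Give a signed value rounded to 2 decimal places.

dQ/dP = −2·0.148·P = -31.376. At P = 106, Q = 2960.072.
Ed = (dQ/dP)·(P/Q) = (-31.376) × (106/2960.072) = -1.1235…

-1.12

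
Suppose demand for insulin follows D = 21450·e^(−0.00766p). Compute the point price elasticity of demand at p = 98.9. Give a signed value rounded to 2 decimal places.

dD/dp = −0.00766·D = -77.0275. At p = 98.9, D = 10055.8.
Ed = (dD/dp)·(p/D) = (-77.0275) × (98.9/10055.8) = -0.7575…

-0.76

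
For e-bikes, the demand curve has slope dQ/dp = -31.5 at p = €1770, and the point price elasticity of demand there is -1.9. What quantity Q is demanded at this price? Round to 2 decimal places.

Ed = (dQ/dp)·(p/Q) ⇒ Q = (dQ/dp)·p/Ed = (-31.5)·1770/(-1.9) = 29344.7368…

29344.74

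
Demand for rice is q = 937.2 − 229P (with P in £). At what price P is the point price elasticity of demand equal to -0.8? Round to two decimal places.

1.82

Ed = −229P/(937.2 − 229P). Set this equal to -0.8:
229P = 0.8·(937.2 − 229P) ⇒ 229P(1 + 0.8) = 0.8·937.2
P = 0.8·937.2 / (229·1.8) = 1.8189…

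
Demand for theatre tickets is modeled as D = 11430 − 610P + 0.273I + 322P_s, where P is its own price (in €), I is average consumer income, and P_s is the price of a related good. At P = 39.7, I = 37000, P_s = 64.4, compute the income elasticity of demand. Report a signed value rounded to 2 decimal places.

At the given values, D = 11430 − 610(39.7) + 0.273(37000) + 322(64.4) = 18050.8.
∂D/∂I = 0.273.
E = (0.273) × (37000/18050.8) = 0.5595…

0.56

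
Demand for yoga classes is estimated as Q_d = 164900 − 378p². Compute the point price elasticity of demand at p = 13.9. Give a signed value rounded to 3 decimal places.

-1.590

dQ_d/dp = −2·378·p = -10508.4. At p = 13.9, Q_d = 91866.62.
Ed = (dQ_d/dp)·(p/Q_d) = (-10508.4) × (13.9/91866.62) = -1.58998…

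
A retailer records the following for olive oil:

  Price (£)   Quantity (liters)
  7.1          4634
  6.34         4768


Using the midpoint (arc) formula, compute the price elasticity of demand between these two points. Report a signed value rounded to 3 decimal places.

%ΔQ = (4768 − 4634) / [(4634 + 4768)/2] = 134/4701 = 0.028504…
%ΔP = (6.34 − 7.1) / [(7.1 + 6.34)/2] = -0.76/6.72 = -0.113095…
Arc Ed = %ΔQ / %ΔP = (134/4701) / (-0.76/6.72) = -0.25204…

-0.252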